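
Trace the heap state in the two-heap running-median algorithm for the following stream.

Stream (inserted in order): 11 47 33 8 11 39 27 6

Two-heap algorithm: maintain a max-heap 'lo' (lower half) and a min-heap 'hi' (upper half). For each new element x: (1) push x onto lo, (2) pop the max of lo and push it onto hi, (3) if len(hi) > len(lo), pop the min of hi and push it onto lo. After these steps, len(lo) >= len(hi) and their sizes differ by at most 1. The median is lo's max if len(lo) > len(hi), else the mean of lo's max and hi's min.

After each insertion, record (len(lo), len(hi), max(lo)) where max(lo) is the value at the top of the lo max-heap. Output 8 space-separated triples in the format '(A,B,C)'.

Step 1: insert 11 -> lo=[11] hi=[] -> (len(lo)=1, len(hi)=0, max(lo)=11)
Step 2: insert 47 -> lo=[11] hi=[47] -> (len(lo)=1, len(hi)=1, max(lo)=11)
Step 3: insert 33 -> lo=[11, 33] hi=[47] -> (len(lo)=2, len(hi)=1, max(lo)=33)
Step 4: insert 8 -> lo=[8, 11] hi=[33, 47] -> (len(lo)=2, len(hi)=2, max(lo)=11)
Step 5: insert 11 -> lo=[8, 11, 11] hi=[33, 47] -> (len(lo)=3, len(hi)=2, max(lo)=11)
Step 6: insert 39 -> lo=[8, 11, 11] hi=[33, 39, 47] -> (len(lo)=3, len(hi)=3, max(lo)=11)
Step 7: insert 27 -> lo=[8, 11, 11, 27] hi=[33, 39, 47] -> (len(lo)=4, len(hi)=3, max(lo)=27)
Step 8: insert 6 -> lo=[6, 8, 11, 11] hi=[27, 33, 39, 47] -> (len(lo)=4, len(hi)=4, max(lo)=11)

Answer: (1,0,11) (1,1,11) (2,1,33) (2,2,11) (3,2,11) (3,3,11) (4,3,27) (4,4,11)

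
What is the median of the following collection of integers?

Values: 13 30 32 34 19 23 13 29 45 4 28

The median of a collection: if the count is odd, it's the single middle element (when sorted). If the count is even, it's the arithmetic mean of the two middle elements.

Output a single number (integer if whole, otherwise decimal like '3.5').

Answer: 28

Derivation:
Step 1: insert 13 -> lo=[13] (size 1, max 13) hi=[] (size 0) -> median=13
Step 2: insert 30 -> lo=[13] (size 1, max 13) hi=[30] (size 1, min 30) -> median=21.5
Step 3: insert 32 -> lo=[13, 30] (size 2, max 30) hi=[32] (size 1, min 32) -> median=30
Step 4: insert 34 -> lo=[13, 30] (size 2, max 30) hi=[32, 34] (size 2, min 32) -> median=31
Step 5: insert 19 -> lo=[13, 19, 30] (size 3, max 30) hi=[32, 34] (size 2, min 32) -> median=30
Step 6: insert 23 -> lo=[13, 19, 23] (size 3, max 23) hi=[30, 32, 34] (size 3, min 30) -> median=26.5
Step 7: insert 13 -> lo=[13, 13, 19, 23] (size 4, max 23) hi=[30, 32, 34] (size 3, min 30) -> median=23
Step 8: insert 29 -> lo=[13, 13, 19, 23] (size 4, max 23) hi=[29, 30, 32, 34] (size 4, min 29) -> median=26
Step 9: insert 45 -> lo=[13, 13, 19, 23, 29] (size 5, max 29) hi=[30, 32, 34, 45] (size 4, min 30) -> median=29
Step 10: insert 4 -> lo=[4, 13, 13, 19, 23] (size 5, max 23) hi=[29, 30, 32, 34, 45] (size 5, min 29) -> median=26
Step 11: insert 28 -> lo=[4, 13, 13, 19, 23, 28] (size 6, max 28) hi=[29, 30, 32, 34, 45] (size 5, min 29) -> median=28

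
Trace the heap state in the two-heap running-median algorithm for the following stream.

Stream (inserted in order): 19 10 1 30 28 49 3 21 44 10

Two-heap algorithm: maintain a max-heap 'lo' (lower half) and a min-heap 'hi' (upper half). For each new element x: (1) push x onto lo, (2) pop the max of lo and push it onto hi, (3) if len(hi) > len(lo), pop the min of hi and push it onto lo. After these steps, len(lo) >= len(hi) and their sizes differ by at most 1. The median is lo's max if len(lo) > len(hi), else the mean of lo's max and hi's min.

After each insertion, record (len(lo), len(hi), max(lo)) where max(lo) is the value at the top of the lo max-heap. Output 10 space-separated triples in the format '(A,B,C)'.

Answer: (1,0,19) (1,1,10) (2,1,10) (2,2,10) (3,2,19) (3,3,19) (4,3,19) (4,4,19) (5,4,21) (5,5,19)

Derivation:
Step 1: insert 19 -> lo=[19] hi=[] -> (len(lo)=1, len(hi)=0, max(lo)=19)
Step 2: insert 10 -> lo=[10] hi=[19] -> (len(lo)=1, len(hi)=1, max(lo)=10)
Step 3: insert 1 -> lo=[1, 10] hi=[19] -> (len(lo)=2, len(hi)=1, max(lo)=10)
Step 4: insert 30 -> lo=[1, 10] hi=[19, 30] -> (len(lo)=2, len(hi)=2, max(lo)=10)
Step 5: insert 28 -> lo=[1, 10, 19] hi=[28, 30] -> (len(lo)=3, len(hi)=2, max(lo)=19)
Step 6: insert 49 -> lo=[1, 10, 19] hi=[28, 30, 49] -> (len(lo)=3, len(hi)=3, max(lo)=19)
Step 7: insert 3 -> lo=[1, 3, 10, 19] hi=[28, 30, 49] -> (len(lo)=4, len(hi)=3, max(lo)=19)
Step 8: insert 21 -> lo=[1, 3, 10, 19] hi=[21, 28, 30, 49] -> (len(lo)=4, len(hi)=4, max(lo)=19)
Step 9: insert 44 -> lo=[1, 3, 10, 19, 21] hi=[28, 30, 44, 49] -> (len(lo)=5, len(hi)=4, max(lo)=21)
Step 10: insert 10 -> lo=[1, 3, 10, 10, 19] hi=[21, 28, 30, 44, 49] -> (len(lo)=5, len(hi)=5, max(lo)=19)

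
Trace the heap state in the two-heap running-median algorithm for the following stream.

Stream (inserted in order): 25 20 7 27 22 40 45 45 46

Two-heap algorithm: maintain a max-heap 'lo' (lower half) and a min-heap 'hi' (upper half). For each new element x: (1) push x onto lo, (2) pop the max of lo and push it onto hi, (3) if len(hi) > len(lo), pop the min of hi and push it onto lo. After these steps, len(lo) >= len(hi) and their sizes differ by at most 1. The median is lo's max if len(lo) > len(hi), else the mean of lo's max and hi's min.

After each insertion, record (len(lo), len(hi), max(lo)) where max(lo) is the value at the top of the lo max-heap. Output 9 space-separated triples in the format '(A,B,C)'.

Answer: (1,0,25) (1,1,20) (2,1,20) (2,2,20) (3,2,22) (3,3,22) (4,3,25) (4,4,25) (5,4,27)

Derivation:
Step 1: insert 25 -> lo=[25] hi=[] -> (len(lo)=1, len(hi)=0, max(lo)=25)
Step 2: insert 20 -> lo=[20] hi=[25] -> (len(lo)=1, len(hi)=1, max(lo)=20)
Step 3: insert 7 -> lo=[7, 20] hi=[25] -> (len(lo)=2, len(hi)=1, max(lo)=20)
Step 4: insert 27 -> lo=[7, 20] hi=[25, 27] -> (len(lo)=2, len(hi)=2, max(lo)=20)
Step 5: insert 22 -> lo=[7, 20, 22] hi=[25, 27] -> (len(lo)=3, len(hi)=2, max(lo)=22)
Step 6: insert 40 -> lo=[7, 20, 22] hi=[25, 27, 40] -> (len(lo)=3, len(hi)=3, max(lo)=22)
Step 7: insert 45 -> lo=[7, 20, 22, 25] hi=[27, 40, 45] -> (len(lo)=4, len(hi)=3, max(lo)=25)
Step 8: insert 45 -> lo=[7, 20, 22, 25] hi=[27, 40, 45, 45] -> (len(lo)=4, len(hi)=4, max(lo)=25)
Step 9: insert 46 -> lo=[7, 20, 22, 25, 27] hi=[40, 45, 45, 46] -> (len(lo)=5, len(hi)=4, max(lo)=27)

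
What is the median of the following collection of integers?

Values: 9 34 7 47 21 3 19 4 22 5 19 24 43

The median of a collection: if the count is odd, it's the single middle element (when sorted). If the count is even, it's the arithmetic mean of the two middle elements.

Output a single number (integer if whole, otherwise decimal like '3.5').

Answer: 19

Derivation:
Step 1: insert 9 -> lo=[9] (size 1, max 9) hi=[] (size 0) -> median=9
Step 2: insert 34 -> lo=[9] (size 1, max 9) hi=[34] (size 1, min 34) -> median=21.5
Step 3: insert 7 -> lo=[7, 9] (size 2, max 9) hi=[34] (size 1, min 34) -> median=9
Step 4: insert 47 -> lo=[7, 9] (size 2, max 9) hi=[34, 47] (size 2, min 34) -> median=21.5
Step 5: insert 21 -> lo=[7, 9, 21] (size 3, max 21) hi=[34, 47] (size 2, min 34) -> median=21
Step 6: insert 3 -> lo=[3, 7, 9] (size 3, max 9) hi=[21, 34, 47] (size 3, min 21) -> median=15
Step 7: insert 19 -> lo=[3, 7, 9, 19] (size 4, max 19) hi=[21, 34, 47] (size 3, min 21) -> median=19
Step 8: insert 4 -> lo=[3, 4, 7, 9] (size 4, max 9) hi=[19, 21, 34, 47] (size 4, min 19) -> median=14
Step 9: insert 22 -> lo=[3, 4, 7, 9, 19] (size 5, max 19) hi=[21, 22, 34, 47] (size 4, min 21) -> median=19
Step 10: insert 5 -> lo=[3, 4, 5, 7, 9] (size 5, max 9) hi=[19, 21, 22, 34, 47] (size 5, min 19) -> median=14
Step 11: insert 19 -> lo=[3, 4, 5, 7, 9, 19] (size 6, max 19) hi=[19, 21, 22, 34, 47] (size 5, min 19) -> median=19
Step 12: insert 24 -> lo=[3, 4, 5, 7, 9, 19] (size 6, max 19) hi=[19, 21, 22, 24, 34, 47] (size 6, min 19) -> median=19
Step 13: insert 43 -> lo=[3, 4, 5, 7, 9, 19, 19] (size 7, max 19) hi=[21, 22, 24, 34, 43, 47] (size 6, min 21) -> median=19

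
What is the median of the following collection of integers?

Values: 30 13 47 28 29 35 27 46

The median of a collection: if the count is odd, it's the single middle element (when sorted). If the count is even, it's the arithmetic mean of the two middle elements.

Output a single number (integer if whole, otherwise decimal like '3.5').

Answer: 29.5

Derivation:
Step 1: insert 30 -> lo=[30] (size 1, max 30) hi=[] (size 0) -> median=30
Step 2: insert 13 -> lo=[13] (size 1, max 13) hi=[30] (size 1, min 30) -> median=21.5
Step 3: insert 47 -> lo=[13, 30] (size 2, max 30) hi=[47] (size 1, min 47) -> median=30
Step 4: insert 28 -> lo=[13, 28] (size 2, max 28) hi=[30, 47] (size 2, min 30) -> median=29
Step 5: insert 29 -> lo=[13, 28, 29] (size 3, max 29) hi=[30, 47] (size 2, min 30) -> median=29
Step 6: insert 35 -> lo=[13, 28, 29] (size 3, max 29) hi=[30, 35, 47] (size 3, min 30) -> median=29.5
Step 7: insert 27 -> lo=[13, 27, 28, 29] (size 4, max 29) hi=[30, 35, 47] (size 3, min 30) -> median=29
Step 8: insert 46 -> lo=[13, 27, 28, 29] (size 4, max 29) hi=[30, 35, 46, 47] (size 4, min 30) -> median=29.5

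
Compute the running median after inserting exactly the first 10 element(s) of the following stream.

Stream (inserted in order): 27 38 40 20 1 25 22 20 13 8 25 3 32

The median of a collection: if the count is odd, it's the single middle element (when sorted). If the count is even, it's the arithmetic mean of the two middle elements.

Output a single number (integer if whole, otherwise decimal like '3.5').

Answer: 21

Derivation:
Step 1: insert 27 -> lo=[27] (size 1, max 27) hi=[] (size 0) -> median=27
Step 2: insert 38 -> lo=[27] (size 1, max 27) hi=[38] (size 1, min 38) -> median=32.5
Step 3: insert 40 -> lo=[27, 38] (size 2, max 38) hi=[40] (size 1, min 40) -> median=38
Step 4: insert 20 -> lo=[20, 27] (size 2, max 27) hi=[38, 40] (size 2, min 38) -> median=32.5
Step 5: insert 1 -> lo=[1, 20, 27] (size 3, max 27) hi=[38, 40] (size 2, min 38) -> median=27
Step 6: insert 25 -> lo=[1, 20, 25] (size 3, max 25) hi=[27, 38, 40] (size 3, min 27) -> median=26
Step 7: insert 22 -> lo=[1, 20, 22, 25] (size 4, max 25) hi=[27, 38, 40] (size 3, min 27) -> median=25
Step 8: insert 20 -> lo=[1, 20, 20, 22] (size 4, max 22) hi=[25, 27, 38, 40] (size 4, min 25) -> median=23.5
Step 9: insert 13 -> lo=[1, 13, 20, 20, 22] (size 5, max 22) hi=[25, 27, 38, 40] (size 4, min 25) -> median=22
Step 10: insert 8 -> lo=[1, 8, 13, 20, 20] (size 5, max 20) hi=[22, 25, 27, 38, 40] (size 5, min 22) -> median=21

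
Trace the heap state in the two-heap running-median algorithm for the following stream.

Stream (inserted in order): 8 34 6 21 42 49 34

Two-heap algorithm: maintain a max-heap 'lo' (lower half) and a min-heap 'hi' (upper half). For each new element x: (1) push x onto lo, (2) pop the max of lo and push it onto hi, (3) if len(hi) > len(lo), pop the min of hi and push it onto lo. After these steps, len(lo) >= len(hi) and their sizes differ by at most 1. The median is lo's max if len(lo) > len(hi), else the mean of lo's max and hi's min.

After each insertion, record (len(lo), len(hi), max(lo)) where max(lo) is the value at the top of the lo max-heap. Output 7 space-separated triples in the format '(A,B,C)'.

Step 1: insert 8 -> lo=[8] hi=[] -> (len(lo)=1, len(hi)=0, max(lo)=8)
Step 2: insert 34 -> lo=[8] hi=[34] -> (len(lo)=1, len(hi)=1, max(lo)=8)
Step 3: insert 6 -> lo=[6, 8] hi=[34] -> (len(lo)=2, len(hi)=1, max(lo)=8)
Step 4: insert 21 -> lo=[6, 8] hi=[21, 34] -> (len(lo)=2, len(hi)=2, max(lo)=8)
Step 5: insert 42 -> lo=[6, 8, 21] hi=[34, 42] -> (len(lo)=3, len(hi)=2, max(lo)=21)
Step 6: insert 49 -> lo=[6, 8, 21] hi=[34, 42, 49] -> (len(lo)=3, len(hi)=3, max(lo)=21)
Step 7: insert 34 -> lo=[6, 8, 21, 34] hi=[34, 42, 49] -> (len(lo)=4, len(hi)=3, max(lo)=34)

Answer: (1,0,8) (1,1,8) (2,1,8) (2,2,8) (3,2,21) (3,3,21) (4,3,34)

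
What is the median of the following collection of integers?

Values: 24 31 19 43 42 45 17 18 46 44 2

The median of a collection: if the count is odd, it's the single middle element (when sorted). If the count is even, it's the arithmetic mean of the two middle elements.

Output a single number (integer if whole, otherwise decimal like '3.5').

Answer: 31

Derivation:
Step 1: insert 24 -> lo=[24] (size 1, max 24) hi=[] (size 0) -> median=24
Step 2: insert 31 -> lo=[24] (size 1, max 24) hi=[31] (size 1, min 31) -> median=27.5
Step 3: insert 19 -> lo=[19, 24] (size 2, max 24) hi=[31] (size 1, min 31) -> median=24
Step 4: insert 43 -> lo=[19, 24] (size 2, max 24) hi=[31, 43] (size 2, min 31) -> median=27.5
Step 5: insert 42 -> lo=[19, 24, 31] (size 3, max 31) hi=[42, 43] (size 2, min 42) -> median=31
Step 6: insert 45 -> lo=[19, 24, 31] (size 3, max 31) hi=[42, 43, 45] (size 3, min 42) -> median=36.5
Step 7: insert 17 -> lo=[17, 19, 24, 31] (size 4, max 31) hi=[42, 43, 45] (size 3, min 42) -> median=31
Step 8: insert 18 -> lo=[17, 18, 19, 24] (size 4, max 24) hi=[31, 42, 43, 45] (size 4, min 31) -> median=27.5
Step 9: insert 46 -> lo=[17, 18, 19, 24, 31] (size 5, max 31) hi=[42, 43, 45, 46] (size 4, min 42) -> median=31
Step 10: insert 44 -> lo=[17, 18, 19, 24, 31] (size 5, max 31) hi=[42, 43, 44, 45, 46] (size 5, min 42) -> median=36.5
Step 11: insert 2 -> lo=[2, 17, 18, 19, 24, 31] (size 6, max 31) hi=[42, 43, 44, 45, 46] (size 5, min 42) -> median=31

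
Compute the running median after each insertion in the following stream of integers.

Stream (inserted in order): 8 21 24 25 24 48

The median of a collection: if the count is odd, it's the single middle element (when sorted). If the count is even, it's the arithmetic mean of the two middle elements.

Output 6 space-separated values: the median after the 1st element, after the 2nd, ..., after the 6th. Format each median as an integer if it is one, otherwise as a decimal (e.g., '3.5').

Answer: 8 14.5 21 22.5 24 24

Derivation:
Step 1: insert 8 -> lo=[8] (size 1, max 8) hi=[] (size 0) -> median=8
Step 2: insert 21 -> lo=[8] (size 1, max 8) hi=[21] (size 1, min 21) -> median=14.5
Step 3: insert 24 -> lo=[8, 21] (size 2, max 21) hi=[24] (size 1, min 24) -> median=21
Step 4: insert 25 -> lo=[8, 21] (size 2, max 21) hi=[24, 25] (size 2, min 24) -> median=22.5
Step 5: insert 24 -> lo=[8, 21, 24] (size 3, max 24) hi=[24, 25] (size 2, min 24) -> median=24
Step 6: insert 48 -> lo=[8, 21, 24] (size 3, max 24) hi=[24, 25, 48] (size 3, min 24) -> median=24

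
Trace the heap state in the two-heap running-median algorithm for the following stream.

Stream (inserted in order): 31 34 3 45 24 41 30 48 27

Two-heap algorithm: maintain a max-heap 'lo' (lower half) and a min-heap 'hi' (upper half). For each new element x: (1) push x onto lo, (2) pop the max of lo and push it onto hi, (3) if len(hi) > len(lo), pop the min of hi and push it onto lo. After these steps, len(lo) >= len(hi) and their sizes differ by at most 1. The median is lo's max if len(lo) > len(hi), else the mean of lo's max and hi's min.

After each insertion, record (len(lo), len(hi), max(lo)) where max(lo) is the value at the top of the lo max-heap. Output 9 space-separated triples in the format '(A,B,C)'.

Answer: (1,0,31) (1,1,31) (2,1,31) (2,2,31) (3,2,31) (3,3,31) (4,3,31) (4,4,31) (5,4,31)

Derivation:
Step 1: insert 31 -> lo=[31] hi=[] -> (len(lo)=1, len(hi)=0, max(lo)=31)
Step 2: insert 34 -> lo=[31] hi=[34] -> (len(lo)=1, len(hi)=1, max(lo)=31)
Step 3: insert 3 -> lo=[3, 31] hi=[34] -> (len(lo)=2, len(hi)=1, max(lo)=31)
Step 4: insert 45 -> lo=[3, 31] hi=[34, 45] -> (len(lo)=2, len(hi)=2, max(lo)=31)
Step 5: insert 24 -> lo=[3, 24, 31] hi=[34, 45] -> (len(lo)=3, len(hi)=2, max(lo)=31)
Step 6: insert 41 -> lo=[3, 24, 31] hi=[34, 41, 45] -> (len(lo)=3, len(hi)=3, max(lo)=31)
Step 7: insert 30 -> lo=[3, 24, 30, 31] hi=[34, 41, 45] -> (len(lo)=4, len(hi)=3, max(lo)=31)
Step 8: insert 48 -> lo=[3, 24, 30, 31] hi=[34, 41, 45, 48] -> (len(lo)=4, len(hi)=4, max(lo)=31)
Step 9: insert 27 -> lo=[3, 24, 27, 30, 31] hi=[34, 41, 45, 48] -> (len(lo)=5, len(hi)=4, max(lo)=31)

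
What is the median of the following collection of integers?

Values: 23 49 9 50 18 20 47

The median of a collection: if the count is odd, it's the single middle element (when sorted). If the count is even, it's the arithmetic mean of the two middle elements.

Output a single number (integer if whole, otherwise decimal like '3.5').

Step 1: insert 23 -> lo=[23] (size 1, max 23) hi=[] (size 0) -> median=23
Step 2: insert 49 -> lo=[23] (size 1, max 23) hi=[49] (size 1, min 49) -> median=36
Step 3: insert 9 -> lo=[9, 23] (size 2, max 23) hi=[49] (size 1, min 49) -> median=23
Step 4: insert 50 -> lo=[9, 23] (size 2, max 23) hi=[49, 50] (size 2, min 49) -> median=36
Step 5: insert 18 -> lo=[9, 18, 23] (size 3, max 23) hi=[49, 50] (size 2, min 49) -> median=23
Step 6: insert 20 -> lo=[9, 18, 20] (size 3, max 20) hi=[23, 49, 50] (size 3, min 23) -> median=21.5
Step 7: insert 47 -> lo=[9, 18, 20, 23] (size 4, max 23) hi=[47, 49, 50] (size 3, min 47) -> median=23

Answer: 23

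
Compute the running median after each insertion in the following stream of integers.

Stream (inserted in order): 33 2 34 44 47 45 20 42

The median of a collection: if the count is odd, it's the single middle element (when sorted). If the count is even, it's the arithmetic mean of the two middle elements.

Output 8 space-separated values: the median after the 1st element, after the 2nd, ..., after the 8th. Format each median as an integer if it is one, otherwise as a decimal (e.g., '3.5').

Step 1: insert 33 -> lo=[33] (size 1, max 33) hi=[] (size 0) -> median=33
Step 2: insert 2 -> lo=[2] (size 1, max 2) hi=[33] (size 1, min 33) -> median=17.5
Step 3: insert 34 -> lo=[2, 33] (size 2, max 33) hi=[34] (size 1, min 34) -> median=33
Step 4: insert 44 -> lo=[2, 33] (size 2, max 33) hi=[34, 44] (size 2, min 34) -> median=33.5
Step 5: insert 47 -> lo=[2, 33, 34] (size 3, max 34) hi=[44, 47] (size 2, min 44) -> median=34
Step 6: insert 45 -> lo=[2, 33, 34] (size 3, max 34) hi=[44, 45, 47] (size 3, min 44) -> median=39
Step 7: insert 20 -> lo=[2, 20, 33, 34] (size 4, max 34) hi=[44, 45, 47] (size 3, min 44) -> median=34
Step 8: insert 42 -> lo=[2, 20, 33, 34] (size 4, max 34) hi=[42, 44, 45, 47] (size 4, min 42) -> median=38

Answer: 33 17.5 33 33.5 34 39 34 38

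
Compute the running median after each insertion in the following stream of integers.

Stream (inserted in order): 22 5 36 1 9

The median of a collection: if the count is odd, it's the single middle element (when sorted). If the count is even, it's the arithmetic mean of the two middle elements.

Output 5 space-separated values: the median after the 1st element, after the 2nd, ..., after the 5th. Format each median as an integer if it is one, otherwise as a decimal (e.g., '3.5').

Answer: 22 13.5 22 13.5 9

Derivation:
Step 1: insert 22 -> lo=[22] (size 1, max 22) hi=[] (size 0) -> median=22
Step 2: insert 5 -> lo=[5] (size 1, max 5) hi=[22] (size 1, min 22) -> median=13.5
Step 3: insert 36 -> lo=[5, 22] (size 2, max 22) hi=[36] (size 1, min 36) -> median=22
Step 4: insert 1 -> lo=[1, 5] (size 2, max 5) hi=[22, 36] (size 2, min 22) -> median=13.5
Step 5: insert 9 -> lo=[1, 5, 9] (size 3, max 9) hi=[22, 36] (size 2, min 22) -> median=9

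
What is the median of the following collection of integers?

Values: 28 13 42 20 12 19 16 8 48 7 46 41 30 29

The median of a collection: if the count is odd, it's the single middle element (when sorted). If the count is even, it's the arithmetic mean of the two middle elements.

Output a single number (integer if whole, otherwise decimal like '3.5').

Step 1: insert 28 -> lo=[28] (size 1, max 28) hi=[] (size 0) -> median=28
Step 2: insert 13 -> lo=[13] (size 1, max 13) hi=[28] (size 1, min 28) -> median=20.5
Step 3: insert 42 -> lo=[13, 28] (size 2, max 28) hi=[42] (size 1, min 42) -> median=28
Step 4: insert 20 -> lo=[13, 20] (size 2, max 20) hi=[28, 42] (size 2, min 28) -> median=24
Step 5: insert 12 -> lo=[12, 13, 20] (size 3, max 20) hi=[28, 42] (size 2, min 28) -> median=20
Step 6: insert 19 -> lo=[12, 13, 19] (size 3, max 19) hi=[20, 28, 42] (size 3, min 20) -> median=19.5
Step 7: insert 16 -> lo=[12, 13, 16, 19] (size 4, max 19) hi=[20, 28, 42] (size 3, min 20) -> median=19
Step 8: insert 8 -> lo=[8, 12, 13, 16] (size 4, max 16) hi=[19, 20, 28, 42] (size 4, min 19) -> median=17.5
Step 9: insert 48 -> lo=[8, 12, 13, 16, 19] (size 5, max 19) hi=[20, 28, 42, 48] (size 4, min 20) -> median=19
Step 10: insert 7 -> lo=[7, 8, 12, 13, 16] (size 5, max 16) hi=[19, 20, 28, 42, 48] (size 5, min 19) -> median=17.5
Step 11: insert 46 -> lo=[7, 8, 12, 13, 16, 19] (size 6, max 19) hi=[20, 28, 42, 46, 48] (size 5, min 20) -> median=19
Step 12: insert 41 -> lo=[7, 8, 12, 13, 16, 19] (size 6, max 19) hi=[20, 28, 41, 42, 46, 48] (size 6, min 20) -> median=19.5
Step 13: insert 30 -> lo=[7, 8, 12, 13, 16, 19, 20] (size 7, max 20) hi=[28, 30, 41, 42, 46, 48] (size 6, min 28) -> median=20
Step 14: insert 29 -> lo=[7, 8, 12, 13, 16, 19, 20] (size 7, max 20) hi=[28, 29, 30, 41, 42, 46, 48] (size 7, min 28) -> median=24

Answer: 24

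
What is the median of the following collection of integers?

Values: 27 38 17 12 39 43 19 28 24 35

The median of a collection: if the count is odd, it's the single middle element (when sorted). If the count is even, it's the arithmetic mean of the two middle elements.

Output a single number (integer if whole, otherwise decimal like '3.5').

Step 1: insert 27 -> lo=[27] (size 1, max 27) hi=[] (size 0) -> median=27
Step 2: insert 38 -> lo=[27] (size 1, max 27) hi=[38] (size 1, min 38) -> median=32.5
Step 3: insert 17 -> lo=[17, 27] (size 2, max 27) hi=[38] (size 1, min 38) -> median=27
Step 4: insert 12 -> lo=[12, 17] (size 2, max 17) hi=[27, 38] (size 2, min 27) -> median=22
Step 5: insert 39 -> lo=[12, 17, 27] (size 3, max 27) hi=[38, 39] (size 2, min 38) -> median=27
Step 6: insert 43 -> lo=[12, 17, 27] (size 3, max 27) hi=[38, 39, 43] (size 3, min 38) -> median=32.5
Step 7: insert 19 -> lo=[12, 17, 19, 27] (size 4, max 27) hi=[38, 39, 43] (size 3, min 38) -> median=27
Step 8: insert 28 -> lo=[12, 17, 19, 27] (size 4, max 27) hi=[28, 38, 39, 43] (size 4, min 28) -> median=27.5
Step 9: insert 24 -> lo=[12, 17, 19, 24, 27] (size 5, max 27) hi=[28, 38, 39, 43] (size 4, min 28) -> median=27
Step 10: insert 35 -> lo=[12, 17, 19, 24, 27] (size 5, max 27) hi=[28, 35, 38, 39, 43] (size 5, min 28) -> median=27.5

Answer: 27.5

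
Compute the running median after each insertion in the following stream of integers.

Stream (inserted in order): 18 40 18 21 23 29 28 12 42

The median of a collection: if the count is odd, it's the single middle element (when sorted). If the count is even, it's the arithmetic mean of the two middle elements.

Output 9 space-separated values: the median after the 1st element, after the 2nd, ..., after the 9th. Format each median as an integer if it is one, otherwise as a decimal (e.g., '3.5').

Step 1: insert 18 -> lo=[18] (size 1, max 18) hi=[] (size 0) -> median=18
Step 2: insert 40 -> lo=[18] (size 1, max 18) hi=[40] (size 1, min 40) -> median=29
Step 3: insert 18 -> lo=[18, 18] (size 2, max 18) hi=[40] (size 1, min 40) -> median=18
Step 4: insert 21 -> lo=[18, 18] (size 2, max 18) hi=[21, 40] (size 2, min 21) -> median=19.5
Step 5: insert 23 -> lo=[18, 18, 21] (size 3, max 21) hi=[23, 40] (size 2, min 23) -> median=21
Step 6: insert 29 -> lo=[18, 18, 21] (size 3, max 21) hi=[23, 29, 40] (size 3, min 23) -> median=22
Step 7: insert 28 -> lo=[18, 18, 21, 23] (size 4, max 23) hi=[28, 29, 40] (size 3, min 28) -> median=23
Step 8: insert 12 -> lo=[12, 18, 18, 21] (size 4, max 21) hi=[23, 28, 29, 40] (size 4, min 23) -> median=22
Step 9: insert 42 -> lo=[12, 18, 18, 21, 23] (size 5, max 23) hi=[28, 29, 40, 42] (size 4, min 28) -> median=23

Answer: 18 29 18 19.5 21 22 23 22 23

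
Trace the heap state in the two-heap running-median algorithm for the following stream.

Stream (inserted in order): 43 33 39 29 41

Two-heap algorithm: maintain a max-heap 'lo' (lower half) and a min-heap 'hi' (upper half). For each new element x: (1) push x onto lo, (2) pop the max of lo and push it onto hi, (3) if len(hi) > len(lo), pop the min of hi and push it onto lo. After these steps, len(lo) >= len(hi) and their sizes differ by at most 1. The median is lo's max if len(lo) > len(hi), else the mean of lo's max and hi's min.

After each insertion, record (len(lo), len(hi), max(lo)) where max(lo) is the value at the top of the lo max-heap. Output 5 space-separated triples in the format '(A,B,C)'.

Step 1: insert 43 -> lo=[43] hi=[] -> (len(lo)=1, len(hi)=0, max(lo)=43)
Step 2: insert 33 -> lo=[33] hi=[43] -> (len(lo)=1, len(hi)=1, max(lo)=33)
Step 3: insert 39 -> lo=[33, 39] hi=[43] -> (len(lo)=2, len(hi)=1, max(lo)=39)
Step 4: insert 29 -> lo=[29, 33] hi=[39, 43] -> (len(lo)=2, len(hi)=2, max(lo)=33)
Step 5: insert 41 -> lo=[29, 33, 39] hi=[41, 43] -> (len(lo)=3, len(hi)=2, max(lo)=39)

Answer: (1,0,43) (1,1,33) (2,1,39) (2,2,33) (3,2,39)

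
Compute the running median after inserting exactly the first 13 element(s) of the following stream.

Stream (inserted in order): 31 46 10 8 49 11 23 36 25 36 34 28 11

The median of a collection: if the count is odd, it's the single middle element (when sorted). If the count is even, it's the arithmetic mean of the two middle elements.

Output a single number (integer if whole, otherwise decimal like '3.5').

Step 1: insert 31 -> lo=[31] (size 1, max 31) hi=[] (size 0) -> median=31
Step 2: insert 46 -> lo=[31] (size 1, max 31) hi=[46] (size 1, min 46) -> median=38.5
Step 3: insert 10 -> lo=[10, 31] (size 2, max 31) hi=[46] (size 1, min 46) -> median=31
Step 4: insert 8 -> lo=[8, 10] (size 2, max 10) hi=[31, 46] (size 2, min 31) -> median=20.5
Step 5: insert 49 -> lo=[8, 10, 31] (size 3, max 31) hi=[46, 49] (size 2, min 46) -> median=31
Step 6: insert 11 -> lo=[8, 10, 11] (size 3, max 11) hi=[31, 46, 49] (size 3, min 31) -> median=21
Step 7: insert 23 -> lo=[8, 10, 11, 23] (size 4, max 23) hi=[31, 46, 49] (size 3, min 31) -> median=23
Step 8: insert 36 -> lo=[8, 10, 11, 23] (size 4, max 23) hi=[31, 36, 46, 49] (size 4, min 31) -> median=27
Step 9: insert 25 -> lo=[8, 10, 11, 23, 25] (size 5, max 25) hi=[31, 36, 46, 49] (size 4, min 31) -> median=25
Step 10: insert 36 -> lo=[8, 10, 11, 23, 25] (size 5, max 25) hi=[31, 36, 36, 46, 49] (size 5, min 31) -> median=28
Step 11: insert 34 -> lo=[8, 10, 11, 23, 25, 31] (size 6, max 31) hi=[34, 36, 36, 46, 49] (size 5, min 34) -> median=31
Step 12: insert 28 -> lo=[8, 10, 11, 23, 25, 28] (size 6, max 28) hi=[31, 34, 36, 36, 46, 49] (size 6, min 31) -> median=29.5
Step 13: insert 11 -> lo=[8, 10, 11, 11, 23, 25, 28] (size 7, max 28) hi=[31, 34, 36, 36, 46, 49] (size 6, min 31) -> median=28

Answer: 28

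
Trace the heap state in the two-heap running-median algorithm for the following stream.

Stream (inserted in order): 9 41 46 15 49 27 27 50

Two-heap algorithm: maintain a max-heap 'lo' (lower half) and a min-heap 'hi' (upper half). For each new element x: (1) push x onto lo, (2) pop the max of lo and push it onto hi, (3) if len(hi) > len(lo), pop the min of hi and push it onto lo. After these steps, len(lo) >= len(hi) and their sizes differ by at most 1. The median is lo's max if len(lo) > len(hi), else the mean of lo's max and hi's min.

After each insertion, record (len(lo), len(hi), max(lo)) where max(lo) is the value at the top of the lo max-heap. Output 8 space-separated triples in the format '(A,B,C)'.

Answer: (1,0,9) (1,1,9) (2,1,41) (2,2,15) (3,2,41) (3,3,27) (4,3,27) (4,4,27)

Derivation:
Step 1: insert 9 -> lo=[9] hi=[] -> (len(lo)=1, len(hi)=0, max(lo)=9)
Step 2: insert 41 -> lo=[9] hi=[41] -> (len(lo)=1, len(hi)=1, max(lo)=9)
Step 3: insert 46 -> lo=[9, 41] hi=[46] -> (len(lo)=2, len(hi)=1, max(lo)=41)
Step 4: insert 15 -> lo=[9, 15] hi=[41, 46] -> (len(lo)=2, len(hi)=2, max(lo)=15)
Step 5: insert 49 -> lo=[9, 15, 41] hi=[46, 49] -> (len(lo)=3, len(hi)=2, max(lo)=41)
Step 6: insert 27 -> lo=[9, 15, 27] hi=[41, 46, 49] -> (len(lo)=3, len(hi)=3, max(lo)=27)
Step 7: insert 27 -> lo=[9, 15, 27, 27] hi=[41, 46, 49] -> (len(lo)=4, len(hi)=3, max(lo)=27)
Step 8: insert 50 -> lo=[9, 15, 27, 27] hi=[41, 46, 49, 50] -> (len(lo)=4, len(hi)=4, max(lo)=27)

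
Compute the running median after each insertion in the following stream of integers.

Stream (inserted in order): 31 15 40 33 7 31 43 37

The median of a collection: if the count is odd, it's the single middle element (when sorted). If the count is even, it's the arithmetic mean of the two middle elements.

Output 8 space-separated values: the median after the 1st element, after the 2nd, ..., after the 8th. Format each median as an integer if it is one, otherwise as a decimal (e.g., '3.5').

Step 1: insert 31 -> lo=[31] (size 1, max 31) hi=[] (size 0) -> median=31
Step 2: insert 15 -> lo=[15] (size 1, max 15) hi=[31] (size 1, min 31) -> median=23
Step 3: insert 40 -> lo=[15, 31] (size 2, max 31) hi=[40] (size 1, min 40) -> median=31
Step 4: insert 33 -> lo=[15, 31] (size 2, max 31) hi=[33, 40] (size 2, min 33) -> median=32
Step 5: insert 7 -> lo=[7, 15, 31] (size 3, max 31) hi=[33, 40] (size 2, min 33) -> median=31
Step 6: insert 31 -> lo=[7, 15, 31] (size 3, max 31) hi=[31, 33, 40] (size 3, min 31) -> median=31
Step 7: insert 43 -> lo=[7, 15, 31, 31] (size 4, max 31) hi=[33, 40, 43] (size 3, min 33) -> median=31
Step 8: insert 37 -> lo=[7, 15, 31, 31] (size 4, max 31) hi=[33, 37, 40, 43] (size 4, min 33) -> median=32

Answer: 31 23 31 32 31 31 31 32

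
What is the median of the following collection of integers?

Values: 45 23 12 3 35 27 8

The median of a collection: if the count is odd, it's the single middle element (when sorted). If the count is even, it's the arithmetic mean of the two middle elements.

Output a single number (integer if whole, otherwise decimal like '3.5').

Answer: 23

Derivation:
Step 1: insert 45 -> lo=[45] (size 1, max 45) hi=[] (size 0) -> median=45
Step 2: insert 23 -> lo=[23] (size 1, max 23) hi=[45] (size 1, min 45) -> median=34
Step 3: insert 12 -> lo=[12, 23] (size 2, max 23) hi=[45] (size 1, min 45) -> median=23
Step 4: insert 3 -> lo=[3, 12] (size 2, max 12) hi=[23, 45] (size 2, min 23) -> median=17.5
Step 5: insert 35 -> lo=[3, 12, 23] (size 3, max 23) hi=[35, 45] (size 2, min 35) -> median=23
Step 6: insert 27 -> lo=[3, 12, 23] (size 3, max 23) hi=[27, 35, 45] (size 3, min 27) -> median=25
Step 7: insert 8 -> lo=[3, 8, 12, 23] (size 4, max 23) hi=[27, 35, 45] (size 3, min 27) -> median=23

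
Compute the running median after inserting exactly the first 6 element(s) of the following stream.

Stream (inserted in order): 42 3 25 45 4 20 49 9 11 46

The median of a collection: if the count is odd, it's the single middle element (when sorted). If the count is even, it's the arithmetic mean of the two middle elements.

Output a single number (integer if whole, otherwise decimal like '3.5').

Step 1: insert 42 -> lo=[42] (size 1, max 42) hi=[] (size 0) -> median=42
Step 2: insert 3 -> lo=[3] (size 1, max 3) hi=[42] (size 1, min 42) -> median=22.5
Step 3: insert 25 -> lo=[3, 25] (size 2, max 25) hi=[42] (size 1, min 42) -> median=25
Step 4: insert 45 -> lo=[3, 25] (size 2, max 25) hi=[42, 45] (size 2, min 42) -> median=33.5
Step 5: insert 4 -> lo=[3, 4, 25] (size 3, max 25) hi=[42, 45] (size 2, min 42) -> median=25
Step 6: insert 20 -> lo=[3, 4, 20] (size 3, max 20) hi=[25, 42, 45] (size 3, min 25) -> median=22.5

Answer: 22.5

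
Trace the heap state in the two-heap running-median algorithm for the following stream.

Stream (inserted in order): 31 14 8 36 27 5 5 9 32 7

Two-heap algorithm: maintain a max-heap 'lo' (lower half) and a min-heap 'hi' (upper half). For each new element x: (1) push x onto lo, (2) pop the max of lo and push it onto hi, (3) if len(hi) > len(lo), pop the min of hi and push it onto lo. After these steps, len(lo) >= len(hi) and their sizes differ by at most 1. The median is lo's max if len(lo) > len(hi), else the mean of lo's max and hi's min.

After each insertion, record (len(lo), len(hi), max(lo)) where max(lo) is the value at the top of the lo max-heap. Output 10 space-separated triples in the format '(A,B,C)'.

Step 1: insert 31 -> lo=[31] hi=[] -> (len(lo)=1, len(hi)=0, max(lo)=31)
Step 2: insert 14 -> lo=[14] hi=[31] -> (len(lo)=1, len(hi)=1, max(lo)=14)
Step 3: insert 8 -> lo=[8, 14] hi=[31] -> (len(lo)=2, len(hi)=1, max(lo)=14)
Step 4: insert 36 -> lo=[8, 14] hi=[31, 36] -> (len(lo)=2, len(hi)=2, max(lo)=14)
Step 5: insert 27 -> lo=[8, 14, 27] hi=[31, 36] -> (len(lo)=3, len(hi)=2, max(lo)=27)
Step 6: insert 5 -> lo=[5, 8, 14] hi=[27, 31, 36] -> (len(lo)=3, len(hi)=3, max(lo)=14)
Step 7: insert 5 -> lo=[5, 5, 8, 14] hi=[27, 31, 36] -> (len(lo)=4, len(hi)=3, max(lo)=14)
Step 8: insert 9 -> lo=[5, 5, 8, 9] hi=[14, 27, 31, 36] -> (len(lo)=4, len(hi)=4, max(lo)=9)
Step 9: insert 32 -> lo=[5, 5, 8, 9, 14] hi=[27, 31, 32, 36] -> (len(lo)=5, len(hi)=4, max(lo)=14)
Step 10: insert 7 -> lo=[5, 5, 7, 8, 9] hi=[14, 27, 31, 32, 36] -> (len(lo)=5, len(hi)=5, max(lo)=9)

Answer: (1,0,31) (1,1,14) (2,1,14) (2,2,14) (3,2,27) (3,3,14) (4,3,14) (4,4,9) (5,4,14) (5,5,9)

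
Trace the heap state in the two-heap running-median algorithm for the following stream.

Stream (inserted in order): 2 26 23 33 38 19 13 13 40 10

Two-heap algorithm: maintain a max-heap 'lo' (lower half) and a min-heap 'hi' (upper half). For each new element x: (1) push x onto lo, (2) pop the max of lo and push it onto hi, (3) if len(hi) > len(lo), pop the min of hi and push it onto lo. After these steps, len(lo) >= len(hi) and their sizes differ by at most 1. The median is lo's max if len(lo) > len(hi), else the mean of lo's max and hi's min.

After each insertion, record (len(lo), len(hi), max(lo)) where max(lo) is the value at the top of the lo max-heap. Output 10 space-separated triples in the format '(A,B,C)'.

Step 1: insert 2 -> lo=[2] hi=[] -> (len(lo)=1, len(hi)=0, max(lo)=2)
Step 2: insert 26 -> lo=[2] hi=[26] -> (len(lo)=1, len(hi)=1, max(lo)=2)
Step 3: insert 23 -> lo=[2, 23] hi=[26] -> (len(lo)=2, len(hi)=1, max(lo)=23)
Step 4: insert 33 -> lo=[2, 23] hi=[26, 33] -> (len(lo)=2, len(hi)=2, max(lo)=23)
Step 5: insert 38 -> lo=[2, 23, 26] hi=[33, 38] -> (len(lo)=3, len(hi)=2, max(lo)=26)
Step 6: insert 19 -> lo=[2, 19, 23] hi=[26, 33, 38] -> (len(lo)=3, len(hi)=3, max(lo)=23)
Step 7: insert 13 -> lo=[2, 13, 19, 23] hi=[26, 33, 38] -> (len(lo)=4, len(hi)=3, max(lo)=23)
Step 8: insert 13 -> lo=[2, 13, 13, 19] hi=[23, 26, 33, 38] -> (len(lo)=4, len(hi)=4, max(lo)=19)
Step 9: insert 40 -> lo=[2, 13, 13, 19, 23] hi=[26, 33, 38, 40] -> (len(lo)=5, len(hi)=4, max(lo)=23)
Step 10: insert 10 -> lo=[2, 10, 13, 13, 19] hi=[23, 26, 33, 38, 40] -> (len(lo)=5, len(hi)=5, max(lo)=19)

Answer: (1,0,2) (1,1,2) (2,1,23) (2,2,23) (3,2,26) (3,3,23) (4,3,23) (4,4,19) (5,4,23) (5,5,19)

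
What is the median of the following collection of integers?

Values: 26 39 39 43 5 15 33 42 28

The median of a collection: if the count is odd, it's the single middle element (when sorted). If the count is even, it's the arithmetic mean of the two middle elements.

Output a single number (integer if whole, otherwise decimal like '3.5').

Step 1: insert 26 -> lo=[26] (size 1, max 26) hi=[] (size 0) -> median=26
Step 2: insert 39 -> lo=[26] (size 1, max 26) hi=[39] (size 1, min 39) -> median=32.5
Step 3: insert 39 -> lo=[26, 39] (size 2, max 39) hi=[39] (size 1, min 39) -> median=39
Step 4: insert 43 -> lo=[26, 39] (size 2, max 39) hi=[39, 43] (size 2, min 39) -> median=39
Step 5: insert 5 -> lo=[5, 26, 39] (size 3, max 39) hi=[39, 43] (size 2, min 39) -> median=39
Step 6: insert 15 -> lo=[5, 15, 26] (size 3, max 26) hi=[39, 39, 43] (size 3, min 39) -> median=32.5
Step 7: insert 33 -> lo=[5, 15, 26, 33] (size 4, max 33) hi=[39, 39, 43] (size 3, min 39) -> median=33
Step 8: insert 42 -> lo=[5, 15, 26, 33] (size 4, max 33) hi=[39, 39, 42, 43] (size 4, min 39) -> median=36
Step 9: insert 28 -> lo=[5, 15, 26, 28, 33] (size 5, max 33) hi=[39, 39, 42, 43] (size 4, min 39) -> median=33

Answer: 33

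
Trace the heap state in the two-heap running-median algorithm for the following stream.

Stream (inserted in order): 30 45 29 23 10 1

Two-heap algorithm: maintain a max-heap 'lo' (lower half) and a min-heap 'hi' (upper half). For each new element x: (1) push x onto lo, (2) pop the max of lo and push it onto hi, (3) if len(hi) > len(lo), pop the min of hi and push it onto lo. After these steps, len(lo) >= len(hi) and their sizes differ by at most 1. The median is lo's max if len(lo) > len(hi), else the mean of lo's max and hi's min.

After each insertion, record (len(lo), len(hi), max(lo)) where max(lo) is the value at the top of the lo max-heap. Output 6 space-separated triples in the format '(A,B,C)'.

Answer: (1,0,30) (1,1,30) (2,1,30) (2,2,29) (3,2,29) (3,3,23)

Derivation:
Step 1: insert 30 -> lo=[30] hi=[] -> (len(lo)=1, len(hi)=0, max(lo)=30)
Step 2: insert 45 -> lo=[30] hi=[45] -> (len(lo)=1, len(hi)=1, max(lo)=30)
Step 3: insert 29 -> lo=[29, 30] hi=[45] -> (len(lo)=2, len(hi)=1, max(lo)=30)
Step 4: insert 23 -> lo=[23, 29] hi=[30, 45] -> (len(lo)=2, len(hi)=2, max(lo)=29)
Step 5: insert 10 -> lo=[10, 23, 29] hi=[30, 45] -> (len(lo)=3, len(hi)=2, max(lo)=29)
Step 6: insert 1 -> lo=[1, 10, 23] hi=[29, 30, 45] -> (len(lo)=3, len(hi)=3, max(lo)=23)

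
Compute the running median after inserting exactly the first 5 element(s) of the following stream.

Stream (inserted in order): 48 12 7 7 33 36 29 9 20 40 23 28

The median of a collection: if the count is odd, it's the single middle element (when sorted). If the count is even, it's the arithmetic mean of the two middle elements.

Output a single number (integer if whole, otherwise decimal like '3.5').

Step 1: insert 48 -> lo=[48] (size 1, max 48) hi=[] (size 0) -> median=48
Step 2: insert 12 -> lo=[12] (size 1, max 12) hi=[48] (size 1, min 48) -> median=30
Step 3: insert 7 -> lo=[7, 12] (size 2, max 12) hi=[48] (size 1, min 48) -> median=12
Step 4: insert 7 -> lo=[7, 7] (size 2, max 7) hi=[12, 48] (size 2, min 12) -> median=9.5
Step 5: insert 33 -> lo=[7, 7, 12] (size 3, max 12) hi=[33, 48] (size 2, min 33) -> median=12

Answer: 12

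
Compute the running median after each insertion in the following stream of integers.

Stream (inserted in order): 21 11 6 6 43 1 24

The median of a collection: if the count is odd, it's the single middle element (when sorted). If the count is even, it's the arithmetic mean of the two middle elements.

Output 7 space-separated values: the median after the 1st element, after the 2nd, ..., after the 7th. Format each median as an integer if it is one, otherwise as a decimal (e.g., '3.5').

Answer: 21 16 11 8.5 11 8.5 11

Derivation:
Step 1: insert 21 -> lo=[21] (size 1, max 21) hi=[] (size 0) -> median=21
Step 2: insert 11 -> lo=[11] (size 1, max 11) hi=[21] (size 1, min 21) -> median=16
Step 3: insert 6 -> lo=[6, 11] (size 2, max 11) hi=[21] (size 1, min 21) -> median=11
Step 4: insert 6 -> lo=[6, 6] (size 2, max 6) hi=[11, 21] (size 2, min 11) -> median=8.5
Step 5: insert 43 -> lo=[6, 6, 11] (size 3, max 11) hi=[21, 43] (size 2, min 21) -> median=11
Step 6: insert 1 -> lo=[1, 6, 6] (size 3, max 6) hi=[11, 21, 43] (size 3, min 11) -> median=8.5
Step 7: insert 24 -> lo=[1, 6, 6, 11] (size 4, max 11) hi=[21, 24, 43] (size 3, min 21) -> median=11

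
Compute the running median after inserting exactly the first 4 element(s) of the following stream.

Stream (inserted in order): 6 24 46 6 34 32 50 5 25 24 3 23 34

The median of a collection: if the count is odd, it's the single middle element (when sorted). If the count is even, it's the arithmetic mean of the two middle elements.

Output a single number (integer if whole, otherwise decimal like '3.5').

Answer: 15

Derivation:
Step 1: insert 6 -> lo=[6] (size 1, max 6) hi=[] (size 0) -> median=6
Step 2: insert 24 -> lo=[6] (size 1, max 6) hi=[24] (size 1, min 24) -> median=15
Step 3: insert 46 -> lo=[6, 24] (size 2, max 24) hi=[46] (size 1, min 46) -> median=24
Step 4: insert 6 -> lo=[6, 6] (size 2, max 6) hi=[24, 46] (size 2, min 24) -> median=15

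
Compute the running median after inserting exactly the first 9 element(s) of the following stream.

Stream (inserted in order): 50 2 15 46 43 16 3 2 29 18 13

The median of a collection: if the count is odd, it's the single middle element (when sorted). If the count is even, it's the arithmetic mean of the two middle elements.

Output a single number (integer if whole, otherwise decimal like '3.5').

Answer: 16

Derivation:
Step 1: insert 50 -> lo=[50] (size 1, max 50) hi=[] (size 0) -> median=50
Step 2: insert 2 -> lo=[2] (size 1, max 2) hi=[50] (size 1, min 50) -> median=26
Step 3: insert 15 -> lo=[2, 15] (size 2, max 15) hi=[50] (size 1, min 50) -> median=15
Step 4: insert 46 -> lo=[2, 15] (size 2, max 15) hi=[46, 50] (size 2, min 46) -> median=30.5
Step 5: insert 43 -> lo=[2, 15, 43] (size 3, max 43) hi=[46, 50] (size 2, min 46) -> median=43
Step 6: insert 16 -> lo=[2, 15, 16] (size 3, max 16) hi=[43, 46, 50] (size 3, min 43) -> median=29.5
Step 7: insert 3 -> lo=[2, 3, 15, 16] (size 4, max 16) hi=[43, 46, 50] (size 3, min 43) -> median=16
Step 8: insert 2 -> lo=[2, 2, 3, 15] (size 4, max 15) hi=[16, 43, 46, 50] (size 4, min 16) -> median=15.5
Step 9: insert 29 -> lo=[2, 2, 3, 15, 16] (size 5, max 16) hi=[29, 43, 46, 50] (size 4, min 29) -> median=16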